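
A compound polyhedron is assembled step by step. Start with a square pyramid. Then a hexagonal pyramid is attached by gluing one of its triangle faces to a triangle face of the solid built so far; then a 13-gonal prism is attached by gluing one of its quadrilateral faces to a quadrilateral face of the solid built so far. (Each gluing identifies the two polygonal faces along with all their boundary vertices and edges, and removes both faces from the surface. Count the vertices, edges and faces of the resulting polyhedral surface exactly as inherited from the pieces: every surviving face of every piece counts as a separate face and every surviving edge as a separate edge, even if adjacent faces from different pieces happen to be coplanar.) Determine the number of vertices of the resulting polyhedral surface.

31

A square pyramid: V=5, E=8, F=5.
Attach a hexagonal pyramid (V=7, E=12, F=7) along a 3-gon: merge 3 vertices and 3 edges, delete both glued faces → V=9, E=17, F=10.
Attach a 13-gonal prism (V=26, E=39, F=15) along a 4-gon: merge 4 vertices and 4 edges, delete both glued faces → V=31, E=52, F=23.
Check: V − E + F = 31 − 52 + 23 = 2.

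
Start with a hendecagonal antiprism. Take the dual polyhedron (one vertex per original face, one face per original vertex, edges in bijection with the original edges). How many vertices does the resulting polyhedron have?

The base solid has V = 22, E = 44, F = 24.
The dual swaps V and F and preserves E: V′ = F = 24, E′ = E = 44, F′ = V = 22.

24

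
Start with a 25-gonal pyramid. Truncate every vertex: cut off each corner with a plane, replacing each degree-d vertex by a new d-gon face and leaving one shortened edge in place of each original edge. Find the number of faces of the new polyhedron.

52

The base solid has V = 26, E = 50, F = 26.
Truncation replaces each original edge-end by a new vertex, so V′ = 2E = 100.
Each original edge survives, and each old vertex of degree d contributes d new edges; summing degrees gives Σd = 2E, so E′ = E + 2E = 3E = 150.
Each original face survives and each original vertex becomes one new face: F′ = F + V = 52.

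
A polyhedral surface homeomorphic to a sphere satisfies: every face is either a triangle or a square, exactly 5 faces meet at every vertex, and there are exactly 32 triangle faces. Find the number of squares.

Let x be the number of squares; then F = 32 + x.
Edge–face incidences: 2E = 3·32 + 4·x = 96 + 4x.
Every vertex has degree 5, so 5V = 2E.
Euler: V − E + F = 2 ⇒ (2E)/5 − E + (32 + x) = 2.
Multiply by 10: 2·(2E) − 5·(2E) + 10·(32 + x) = 20, i.e. 320 + 10x − 3·(96 + 4x) = 20.
Collecting terms: −2x + 32 = 20, so −2x = −12, so x = 6.
Then 2E = 96 + 4·6 = 120, so E = 60, V = 2E/5 = 24, F = 32 + 6 = 38.

6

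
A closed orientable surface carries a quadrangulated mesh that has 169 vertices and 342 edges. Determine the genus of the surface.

2

Every face is a square and each edge borders two faces, so 4F = 2·342, giving F = 171.
χ = V − E + F = 169 − 342 + 171 = -2.
For a closed orientable surface χ = 2 − 2g, so g = (2 − (-2))/2 = 2.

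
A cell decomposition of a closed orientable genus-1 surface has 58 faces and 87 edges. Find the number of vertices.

29

For a closed orientable surface of genus 1, χ = 2 − 2·1 = 0.
V = 0 + E − F = 0 + 87 − 58 = 29.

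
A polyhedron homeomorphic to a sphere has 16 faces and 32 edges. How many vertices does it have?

Here V − E + F = 2.
V = 2 + E − F = 2 + 32 − 16 = 18.

18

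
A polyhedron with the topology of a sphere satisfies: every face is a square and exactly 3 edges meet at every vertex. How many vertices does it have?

8

Each face has 4 edges and each edge borders two faces, so 2E = 4F.
Each vertex has degree 3, so 3V = 2E and hence V = 4F/3.
Euler: V − E + F = 2 ⇒ (4F/3) − (4F/2) + F = 2.
Multiply by 6: (8 − 12 + 6)F = 12, i.e. 2F = 12.
So F = 6, E = 4·6/2 = 12, V = 4·6/3 = 8.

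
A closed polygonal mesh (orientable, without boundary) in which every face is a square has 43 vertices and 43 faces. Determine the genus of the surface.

Every face is a square, so 2E = 4·43 = 172, giving E = 86.
χ = V − E + F = 43 − 86 + 43 = 0.
For a closed orientable surface χ = 2 − 2g, so g = (2 − (0))/2 = 1.

1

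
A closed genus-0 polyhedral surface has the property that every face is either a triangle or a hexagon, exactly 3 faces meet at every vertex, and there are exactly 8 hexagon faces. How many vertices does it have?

Let x be the number of triangles; then F = 8 + x.
Edge–face incidences: 2E = 6·8 + 3·x = 48 + 3x.
Every vertex has degree 3, so 3V = 2E.
Euler: V − E + F = 2 ⇒ (2E)/3 − E + (8 + x) = 2.
Multiply by 6: 2·(2E) − 3·(2E) + 6·(8 + x) = 12, i.e. 48 + 6x − (48 + 3x) = 12.
Collecting terms: 3x = 12, so x = 4.
Then 2E = 48 + 3·4 = 60, so E = 30, V = 2E/3 = 20, F = 8 + 4 = 12.

20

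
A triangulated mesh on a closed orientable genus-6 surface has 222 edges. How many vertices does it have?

χ = 2 − 2·6 = -10, and every face is a triangle so 3F = 2E.
F = 2E/3 = 148. Then V = -10 + E − F = -10 + 222 − 148 = 64.

64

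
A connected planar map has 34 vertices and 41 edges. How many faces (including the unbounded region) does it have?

9

Euler's formula for a connected plane graph: V − E + F = 2, so F = 2 − 34 + 41 = 9.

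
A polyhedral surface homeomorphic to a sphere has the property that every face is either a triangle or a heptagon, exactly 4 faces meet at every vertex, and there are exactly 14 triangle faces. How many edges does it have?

Let x be the number of heptagons; then F = 14 + x.
Edge–face incidences: 2E = 3·14 + 7·x = 42 + 7x.
Every vertex has degree 4, so 4V = 2E.
Euler: V − E + F = 2 ⇒ (2E)/4 − E + (14 + x) = 2.
Multiply by 8: 2·(2E) − 4·(2E) + 8·(14 + x) = 16, i.e. 112 + 8x − 2·(42 + 7x) = 16.
Collecting terms: −6x + 28 = 16, so −6x = −12, so x = 2.
Then 2E = 42 + 7·2 = 56, so E = 28, V = 2E/4 = 14, F = 14 + 2 = 16.

28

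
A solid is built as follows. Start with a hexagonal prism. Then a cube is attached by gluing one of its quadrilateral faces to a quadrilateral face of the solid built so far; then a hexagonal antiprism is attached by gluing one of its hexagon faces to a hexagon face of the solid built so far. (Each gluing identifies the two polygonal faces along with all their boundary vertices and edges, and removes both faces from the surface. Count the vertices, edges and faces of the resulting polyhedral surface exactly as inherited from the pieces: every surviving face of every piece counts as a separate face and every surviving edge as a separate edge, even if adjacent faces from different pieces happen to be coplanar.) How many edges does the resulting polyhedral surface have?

A hexagonal prism: V=12, E=18, F=8.
Attach a cube (V=8, E=12, F=6) along a 4-gon: merge 4 vertices and 4 edges, delete both glued faces → V=16, E=26, F=12.
Attach a hexagonal antiprism (V=12, E=24, F=14) along a 6-gon: merge 6 vertices and 6 edges, delete both glued faces → V=22, E=44, F=24.
Check: V − E + F = 22 − 44 + 24 = 2.

44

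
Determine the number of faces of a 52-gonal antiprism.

106

An antiprism on an n-gon has two n-gon caps and 2n triangles: V = 2·52 = 104, E = 4·52 = 208, F = 2·52 + 2 = 106.
Check: V − E + F = 104 − 208 + 106 = 2.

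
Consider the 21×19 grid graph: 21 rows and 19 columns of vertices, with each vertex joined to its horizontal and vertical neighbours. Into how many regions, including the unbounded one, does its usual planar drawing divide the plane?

The grid has V = 21·19 = 399 vertices and E = 21·18 + 19·20 = 758 edges.
F = 2 − V + E = 2 − 399 + 758 = 361.

361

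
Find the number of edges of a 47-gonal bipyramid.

A bipyramid over an n-gon has 2n triangular faces and n + 2 vertices: V = 47 + 2 = 49, E = 3·47 = 141, F = 2·47 = 94.

141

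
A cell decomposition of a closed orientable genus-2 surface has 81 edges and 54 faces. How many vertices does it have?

For a closed orientable surface of genus 2, χ = 2 − 2·2 = -2.
V = -2 + E − F = -2 + 81 − 54 = 25.

25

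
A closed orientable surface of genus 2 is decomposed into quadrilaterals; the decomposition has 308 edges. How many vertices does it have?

152

χ = 2 − 2·2 = -2, and every face is a square so 4F = 2E.
F = 2E/4 = 154. Then V = -2 + E − F = -2 + 308 − 154 = 152.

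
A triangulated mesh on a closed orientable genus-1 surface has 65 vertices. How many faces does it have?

χ = 2 − 2·1 = 0, and every face is a triangle so 3F = 2E.
V − E + F = 0 with E = 3F/2 gives 65 − (3/2 − 1)·F = 0, so F = 130 and E = 195.

130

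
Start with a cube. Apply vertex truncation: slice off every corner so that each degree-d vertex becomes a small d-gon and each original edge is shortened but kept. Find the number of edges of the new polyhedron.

36

The base solid has V = 8, E = 12, F = 6.
Truncation replaces each original edge-end by a new vertex, so V′ = 2E = 24.
Each original edge survives, and each old vertex of degree d contributes d new edges; summing degrees gives Σd = 2E, so E′ = E + 2E = 3E = 36.
Each original face survives and each original vertex becomes one new face: F′ = F + V = 14.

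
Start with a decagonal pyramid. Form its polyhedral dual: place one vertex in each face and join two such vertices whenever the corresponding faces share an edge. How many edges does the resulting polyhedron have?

20

The base solid has V = 11, E = 20, F = 11.
The dual swaps V and F and preserves E: V′ = F = 11, E′ = E = 20, F′ = V = 11.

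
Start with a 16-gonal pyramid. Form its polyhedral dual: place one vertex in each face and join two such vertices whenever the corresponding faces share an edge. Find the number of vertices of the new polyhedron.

The base solid has V = 17, E = 32, F = 17.
The dual swaps V and F and preserves E: V′ = F = 17, E′ = E = 32, F′ = V = 17.

17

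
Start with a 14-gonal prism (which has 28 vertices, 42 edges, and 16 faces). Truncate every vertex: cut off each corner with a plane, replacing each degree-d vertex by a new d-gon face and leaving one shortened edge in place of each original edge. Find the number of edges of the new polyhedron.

126

Truncation replaces each original edge-end by a new vertex, so V′ = 2E = 84.
Each original edge survives, and each old vertex of degree d contributes d new edges; summing degrees gives Σd = 2E, so E′ = E + 2E = 3E = 126.
Each original face survives and each original vertex becomes one new face: F′ = F + V = 44.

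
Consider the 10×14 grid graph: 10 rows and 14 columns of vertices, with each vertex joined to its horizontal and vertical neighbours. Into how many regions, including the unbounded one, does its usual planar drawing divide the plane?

The grid has V = 10·14 = 140 vertices and E = 10·13 + 14·9 = 256 edges.
F = 2 − V + E = 2 − 140 + 256 = 118.

118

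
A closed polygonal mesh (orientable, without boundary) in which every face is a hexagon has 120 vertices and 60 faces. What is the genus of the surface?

Every face is a hexagon, so 2E = 6·60 = 360, giving E = 180.
χ = V − E + F = 120 − 180 + 60 = 0.
For a closed orientable surface χ = 2 − 2g, so g = (2 − (0))/2 = 1.

1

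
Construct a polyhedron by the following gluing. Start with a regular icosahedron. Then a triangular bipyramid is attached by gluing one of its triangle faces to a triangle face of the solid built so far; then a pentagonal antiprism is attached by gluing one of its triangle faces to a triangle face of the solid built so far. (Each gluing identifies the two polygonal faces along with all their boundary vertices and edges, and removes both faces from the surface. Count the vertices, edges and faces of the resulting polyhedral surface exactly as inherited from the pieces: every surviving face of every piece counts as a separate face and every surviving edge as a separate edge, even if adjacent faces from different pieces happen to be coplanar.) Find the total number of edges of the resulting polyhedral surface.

53

A regular icosahedron: V=12, E=30, F=20.
Attach a triangular bipyramid (V=5, E=9, F=6) along a 3-gon: merge 3 vertices and 3 edges, delete both glued faces → V=14, E=36, F=24.
Attach a pentagonal antiprism (V=10, E=20, F=12) along a 3-gon: merge 3 vertices and 3 edges, delete both glued faces → V=21, E=53, F=34.
Check: V − E + F = 21 − 53 + 34 = 2.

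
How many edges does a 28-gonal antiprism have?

An antiprism on an n-gon has two n-gon caps and 2n triangles: V = 2·28 = 56, E = 4·28 = 112, F = 2·28 + 2 = 58.

112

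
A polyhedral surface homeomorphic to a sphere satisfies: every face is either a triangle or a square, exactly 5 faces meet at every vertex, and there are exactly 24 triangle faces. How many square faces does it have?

Let x be the number of squares; then F = 24 + x.
Edge–face incidences: 2E = 3·24 + 4·x = 72 + 4x.
Every vertex has degree 5, so 5V = 2E.
Euler: V − E + F = 2 ⇒ (2E)/5 − E + (24 + x) = 2.
Multiply by 10: 2·(2E) − 5·(2E) + 10·(24 + x) = 20, i.e. 240 + 10x − 3·(72 + 4x) = 20.
Collecting terms: −2x + 24 = 20, so −2x = −4, so x = 2.
Then 2E = 72 + 4·2 = 80, so E = 40, V = 2E/5 = 16, F = 24 + 2 = 26.

2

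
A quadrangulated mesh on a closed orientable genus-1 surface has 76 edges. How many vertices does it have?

38

χ = 2 − 2·1 = 0, and every face is a square so 4F = 2E.
F = 2E/4 = 38. Then V = 0 + E − F = 0 + 76 − 38 = 38.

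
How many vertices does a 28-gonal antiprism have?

An antiprism on an n-gon has two n-gon caps and 2n triangles: V = 2·28 = 56, E = 4·28 = 112, F = 2·28 + 2 = 58.

56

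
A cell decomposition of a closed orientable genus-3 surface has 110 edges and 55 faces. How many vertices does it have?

51

For a closed orientable surface of genus 3, χ = 2 − 2·3 = -4.
V = -4 + E − F = -4 + 110 − 55 = 51.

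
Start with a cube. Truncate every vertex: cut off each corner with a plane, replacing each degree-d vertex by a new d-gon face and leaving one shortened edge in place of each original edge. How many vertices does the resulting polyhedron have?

24

The base solid has V = 8, E = 12, F = 6.
Truncation replaces each original edge-end by a new vertex, so V′ = 2E = 24.
Each original edge survives, and each old vertex of degree d contributes d new edges; summing degrees gives Σd = 2E, so E′ = E + 2E = 3E = 36.
Each original face survives and each original vertex becomes one new face: F′ = F + V = 14.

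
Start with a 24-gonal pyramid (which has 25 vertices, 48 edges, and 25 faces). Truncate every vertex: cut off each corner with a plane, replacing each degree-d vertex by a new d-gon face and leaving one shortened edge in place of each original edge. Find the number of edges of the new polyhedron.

Truncation replaces each original edge-end by a new vertex, so V′ = 2E = 96.
Each original edge survives, and each old vertex of degree d contributes d new edges; summing degrees gives Σd = 2E, so E′ = E + 2E = 3E = 144.
Each original face survives and each original vertex becomes one new face: F′ = F + V = 50.

144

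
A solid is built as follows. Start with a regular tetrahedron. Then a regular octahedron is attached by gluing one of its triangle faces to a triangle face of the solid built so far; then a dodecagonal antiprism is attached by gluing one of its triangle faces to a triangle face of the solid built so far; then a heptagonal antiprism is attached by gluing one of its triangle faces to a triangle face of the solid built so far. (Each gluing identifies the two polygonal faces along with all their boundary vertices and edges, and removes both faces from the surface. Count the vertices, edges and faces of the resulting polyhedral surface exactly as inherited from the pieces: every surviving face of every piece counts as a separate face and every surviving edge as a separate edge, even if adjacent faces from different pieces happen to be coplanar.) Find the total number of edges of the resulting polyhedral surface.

A regular tetrahedron: V=4, E=6, F=4.
Attach a regular octahedron (V=6, E=12, F=8) along a 3-gon: merge 3 vertices and 3 edges, delete both glued faces → V=7, E=15, F=10.
Attach a dodecagonal antiprism (V=24, E=48, F=26) along a 3-gon: merge 3 vertices and 3 edges, delete both glued faces → V=28, E=60, F=34.
Attach a heptagonal antiprism (V=14, E=28, F=16) along a 3-gon: merge 3 vertices and 3 edges, delete both glued faces → V=39, E=85, F=48.
Check: V − E + F = 39 − 85 + 48 = 2.

85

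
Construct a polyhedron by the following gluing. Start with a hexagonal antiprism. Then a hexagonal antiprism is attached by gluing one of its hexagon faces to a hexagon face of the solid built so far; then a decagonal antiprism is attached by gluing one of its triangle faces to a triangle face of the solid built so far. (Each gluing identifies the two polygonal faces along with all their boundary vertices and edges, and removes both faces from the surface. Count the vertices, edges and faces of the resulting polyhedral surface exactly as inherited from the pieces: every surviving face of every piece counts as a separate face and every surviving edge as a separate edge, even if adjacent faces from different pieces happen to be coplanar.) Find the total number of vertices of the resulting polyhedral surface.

A hexagonal antiprism: V=12, E=24, F=14.
Attach a hexagonal antiprism (V=12, E=24, F=14) along a 6-gon: merge 6 vertices and 6 edges, delete both glued faces → V=18, E=42, F=26.
Attach a decagonal antiprism (V=20, E=40, F=22) along a 3-gon: merge 3 vertices and 3 edges, delete both glued faces → V=35, E=79, F=46.
Check: V − E + F = 35 − 79 + 46 = 2.

35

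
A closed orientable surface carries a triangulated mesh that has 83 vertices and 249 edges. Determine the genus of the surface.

1

Every face is a triangle and each edge borders two faces, so 3F = 2·249, giving F = 166.
χ = V − E + F = 83 − 249 + 166 = 0.
For a closed orientable surface χ = 2 − 2g, so g = (2 − (0))/2 = 1.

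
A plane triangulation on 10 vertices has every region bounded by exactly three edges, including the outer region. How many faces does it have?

16

In a plane triangulation 3F = 2E and V − E + F = 2, so F = 2V − 4 = 2·10 − 4 = 16.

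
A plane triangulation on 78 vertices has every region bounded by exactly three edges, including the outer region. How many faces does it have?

In a plane triangulation 3F = 2E and V − E + F = 2, so F = 2V − 4 = 2·78 − 4 = 152.

152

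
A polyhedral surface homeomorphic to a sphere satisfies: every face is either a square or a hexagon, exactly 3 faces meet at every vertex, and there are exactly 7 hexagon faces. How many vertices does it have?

Let x be the number of squares; then F = 7 + x.
Edge–face incidences: 2E = 6·7 + 4·x = 42 + 4x.
Every vertex has degree 3, so 3V = 2E.
Euler: V − E + F = 2 ⇒ (2E)/3 − E + (7 + x) = 2.
Multiply by 6: 2·(2E) − 3·(2E) + 6·(7 + x) = 12, i.e. 42 + 6x − (42 + 4x) = 12.
Collecting terms: 2x = 12, so x = 6.
Then 2E = 42 + 4·6 = 66, so E = 33, V = 2E/3 = 22, F = 7 + 6 = 13.

22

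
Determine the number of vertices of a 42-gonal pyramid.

A pyramid on an n-gon base has one n-gon and n triangles: V = 42 + 1 = 43, E = 2·42 = 84, F = 42 + 1 = 43.

43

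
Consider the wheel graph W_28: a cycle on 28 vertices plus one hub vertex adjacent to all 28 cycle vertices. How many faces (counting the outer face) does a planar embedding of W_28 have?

29

W_28 has V = 28 + 1 = 29 vertices and E = 2·28 = 56 edges.
By Euler's formula F = 2 − V + E = 2 − 29 + 56 = 29.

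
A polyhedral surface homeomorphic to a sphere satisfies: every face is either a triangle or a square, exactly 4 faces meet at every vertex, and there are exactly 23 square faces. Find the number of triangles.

Let x be the number of triangles; then F = 23 + x.
Edge–face incidences: 2E = 4·23 + 3·x = 92 + 3x.
Every vertex has degree 4, so 4V = 2E.
Euler: V − E + F = 2 ⇒ (2E)/4 − E + (23 + x) = 2.
Multiply by 8: 2·(2E) − 4·(2E) + 8·(23 + x) = 16, i.e. 184 + 8x − 2·(92 + 3x) = 16.
Collecting terms: 2x = 16, so x = 8.
Then 2E = 92 + 3·8 = 116, so E = 58, V = 2E/4 = 29, F = 23 + 8 = 31.

8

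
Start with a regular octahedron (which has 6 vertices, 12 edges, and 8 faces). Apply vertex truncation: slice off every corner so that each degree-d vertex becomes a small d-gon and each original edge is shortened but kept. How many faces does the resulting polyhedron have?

14

Truncation replaces each original edge-end by a new vertex, so V′ = 2E = 24.
Each original edge survives, and each old vertex of degree d contributes d new edges; summing degrees gives Σd = 2E, so E′ = E + 2E = 3E = 36.
Each original face survives and each original vertex becomes one new face: F′ = F + V = 14.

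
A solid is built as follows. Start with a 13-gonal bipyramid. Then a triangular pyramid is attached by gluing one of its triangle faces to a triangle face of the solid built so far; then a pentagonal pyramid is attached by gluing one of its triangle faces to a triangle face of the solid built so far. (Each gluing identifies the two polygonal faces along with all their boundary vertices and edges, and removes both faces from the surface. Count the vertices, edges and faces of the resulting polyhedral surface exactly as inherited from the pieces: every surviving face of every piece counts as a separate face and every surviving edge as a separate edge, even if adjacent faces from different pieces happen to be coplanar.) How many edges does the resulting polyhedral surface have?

A 13-gonal bipyramid: V=15, E=39, F=26.
Attach a triangular pyramid (V=4, E=6, F=4) along a 3-gon: merge 3 vertices and 3 edges, delete both glued faces → V=16, E=42, F=28.
Attach a pentagonal pyramid (V=6, E=10, F=6) along a 3-gon: merge 3 vertices and 3 edges, delete both glued faces → V=19, E=49, F=32.
Check: V − E + F = 19 − 49 + 32 = 2.

49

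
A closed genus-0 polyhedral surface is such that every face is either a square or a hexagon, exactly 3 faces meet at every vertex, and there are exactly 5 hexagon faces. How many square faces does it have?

Let x be the number of squares; then F = 5 + x.
Edge–face incidences: 2E = 6·5 + 4·x = 30 + 4x.
Every vertex has degree 3, so 3V = 2E.
Euler: V − E + F = 2 ⇒ (2E)/3 − E + (5 + x) = 2.
Multiply by 6: 2·(2E) − 3·(2E) + 6·(5 + x) = 12, i.e. 30 + 6x − (30 + 4x) = 12.
Collecting terms: 2x = 12, so x = 6.
Then 2E = 30 + 4·6 = 54, so E = 27, V = 2E/3 = 18, F = 5 + 6 = 11.

6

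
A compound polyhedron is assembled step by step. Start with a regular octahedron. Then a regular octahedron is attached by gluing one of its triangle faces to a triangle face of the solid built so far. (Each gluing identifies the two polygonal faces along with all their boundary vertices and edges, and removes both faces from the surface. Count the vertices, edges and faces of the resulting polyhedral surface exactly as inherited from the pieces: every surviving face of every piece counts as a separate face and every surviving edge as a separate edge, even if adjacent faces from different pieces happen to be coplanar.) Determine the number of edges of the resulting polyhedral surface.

A regular octahedron: V=6, E=12, F=8.
Attach a regular octahedron (V=6, E=12, F=8) along a 3-gon: merge 3 vertices and 3 edges, delete both glued faces → V=9, E=21, F=14.
Check: V − E + F = 9 − 21 + 14 = 2.

21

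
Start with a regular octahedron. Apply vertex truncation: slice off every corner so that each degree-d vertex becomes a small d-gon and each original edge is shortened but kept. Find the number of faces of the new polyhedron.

14

The base solid has V = 6, E = 12, F = 8.
Truncation replaces each original edge-end by a new vertex, so V′ = 2E = 24.
Each original edge survives, and each old vertex of degree d contributes d new edges; summing degrees gives Σd = 2E, so E′ = E + 2E = 3E = 36.
Each original face survives and each original vertex becomes one new face: F′ = F + V = 14.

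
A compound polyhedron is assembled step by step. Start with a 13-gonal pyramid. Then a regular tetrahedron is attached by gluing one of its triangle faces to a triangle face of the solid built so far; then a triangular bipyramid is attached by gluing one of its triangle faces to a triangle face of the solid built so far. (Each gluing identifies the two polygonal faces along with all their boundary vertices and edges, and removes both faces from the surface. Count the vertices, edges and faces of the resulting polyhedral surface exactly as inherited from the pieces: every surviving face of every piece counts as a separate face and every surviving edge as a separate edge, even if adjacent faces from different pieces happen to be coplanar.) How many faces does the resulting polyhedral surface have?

20

A 13-gonal pyramid: V=14, E=26, F=14.
Attach a regular tetrahedron (V=4, E=6, F=4) along a 3-gon: merge 3 vertices and 3 edges, delete both glued faces → V=15, E=29, F=16.
Attach a triangular bipyramid (V=5, E=9, F=6) along a 3-gon: merge 3 vertices and 3 edges, delete both glued faces → V=17, E=35, F=20.
Check: V − E + F = 17 − 35 + 20 = 2.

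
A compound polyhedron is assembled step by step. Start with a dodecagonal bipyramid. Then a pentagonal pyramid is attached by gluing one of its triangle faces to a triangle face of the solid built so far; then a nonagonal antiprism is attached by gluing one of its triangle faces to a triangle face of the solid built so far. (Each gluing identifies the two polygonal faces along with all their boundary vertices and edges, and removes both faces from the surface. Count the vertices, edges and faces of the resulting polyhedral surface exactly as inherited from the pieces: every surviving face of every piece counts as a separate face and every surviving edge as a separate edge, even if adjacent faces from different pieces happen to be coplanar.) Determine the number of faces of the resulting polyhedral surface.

46

A dodecagonal bipyramid: V=14, E=36, F=24.
Attach a pentagonal pyramid (V=6, E=10, F=6) along a 3-gon: merge 3 vertices and 3 edges, delete both glued faces → V=17, E=43, F=28.
Attach a nonagonal antiprism (V=18, E=36, F=20) along a 3-gon: merge 3 vertices and 3 edges, delete both glued faces → V=32, E=76, F=46.
Check: V − E + F = 32 − 76 + 46 = 2.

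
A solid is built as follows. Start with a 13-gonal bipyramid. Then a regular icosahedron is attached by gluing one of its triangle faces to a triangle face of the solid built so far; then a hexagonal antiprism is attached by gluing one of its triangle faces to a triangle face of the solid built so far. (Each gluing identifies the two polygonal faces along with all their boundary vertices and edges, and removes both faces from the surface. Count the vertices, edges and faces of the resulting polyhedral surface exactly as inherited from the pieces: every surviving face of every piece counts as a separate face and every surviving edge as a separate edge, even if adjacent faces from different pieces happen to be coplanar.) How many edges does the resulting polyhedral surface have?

87

A 13-gonal bipyramid: V=15, E=39, F=26.
Attach a regular icosahedron (V=12, E=30, F=20) along a 3-gon: merge 3 vertices and 3 edges, delete both glued faces → V=24, E=66, F=44.
Attach a hexagonal antiprism (V=12, E=24, F=14) along a 3-gon: merge 3 vertices and 3 edges, delete both glued faces → V=33, E=87, F=56.
Check: V − E + F = 33 − 87 + 56 = 2.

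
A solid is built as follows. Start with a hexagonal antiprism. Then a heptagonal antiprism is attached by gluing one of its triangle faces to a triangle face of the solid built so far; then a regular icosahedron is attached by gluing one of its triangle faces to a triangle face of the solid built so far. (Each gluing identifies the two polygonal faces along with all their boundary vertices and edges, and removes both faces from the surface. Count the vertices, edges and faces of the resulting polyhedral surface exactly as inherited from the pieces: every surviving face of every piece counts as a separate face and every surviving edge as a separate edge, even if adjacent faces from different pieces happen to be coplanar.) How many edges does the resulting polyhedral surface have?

A hexagonal antiprism: V=12, E=24, F=14.
Attach a heptagonal antiprism (V=14, E=28, F=16) along a 3-gon: merge 3 vertices and 3 edges, delete both glued faces → V=23, E=49, F=28.
Attach a regular icosahedron (V=12, E=30, F=20) along a 3-gon: merge 3 vertices and 3 edges, delete both glued faces → V=32, E=76, F=46.
Check: V − E + F = 32 − 76 + 46 = 2.

76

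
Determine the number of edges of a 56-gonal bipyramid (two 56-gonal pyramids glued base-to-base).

168

A bipyramid over an n-gon has 2n triangular faces and n + 2 vertices: V = 56 + 2 = 58, E = 3·56 = 168, F = 2·56 = 112.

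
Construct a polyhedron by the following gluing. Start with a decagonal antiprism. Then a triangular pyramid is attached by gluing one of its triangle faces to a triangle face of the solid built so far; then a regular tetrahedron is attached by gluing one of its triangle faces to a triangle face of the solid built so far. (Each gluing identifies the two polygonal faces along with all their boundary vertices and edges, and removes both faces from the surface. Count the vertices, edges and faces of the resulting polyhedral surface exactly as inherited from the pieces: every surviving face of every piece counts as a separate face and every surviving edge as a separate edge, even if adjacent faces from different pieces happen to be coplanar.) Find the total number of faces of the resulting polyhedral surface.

26

A decagonal antiprism: V=20, E=40, F=22.
Attach a triangular pyramid (V=4, E=6, F=4) along a 3-gon: merge 3 vertices and 3 edges, delete both glued faces → V=21, E=43, F=24.
Attach a regular tetrahedron (V=4, E=6, F=4) along a 3-gon: merge 3 vertices and 3 edges, delete both glued faces → V=22, E=46, F=26.
Check: V − E + F = 22 − 46 + 26 = 2.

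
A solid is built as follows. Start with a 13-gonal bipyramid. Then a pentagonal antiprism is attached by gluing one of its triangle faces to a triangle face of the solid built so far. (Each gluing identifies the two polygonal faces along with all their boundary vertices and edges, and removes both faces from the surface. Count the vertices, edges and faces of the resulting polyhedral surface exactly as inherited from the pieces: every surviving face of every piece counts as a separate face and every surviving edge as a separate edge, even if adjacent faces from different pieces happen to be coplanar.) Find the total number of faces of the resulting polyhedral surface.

36

A 13-gonal bipyramid: V=15, E=39, F=26.
Attach a pentagonal antiprism (V=10, E=20, F=12) along a 3-gon: merge 3 vertices and 3 edges, delete both glued faces → V=22, E=56, F=36.
Check: V − E + F = 22 − 56 + 36 = 2.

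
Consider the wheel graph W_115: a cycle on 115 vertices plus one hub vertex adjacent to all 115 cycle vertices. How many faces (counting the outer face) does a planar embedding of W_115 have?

116

W_115 has V = 115 + 1 = 116 vertices and E = 2·115 = 230 edges.
By Euler's formula F = 2 − V + E = 2 − 116 + 230 = 116.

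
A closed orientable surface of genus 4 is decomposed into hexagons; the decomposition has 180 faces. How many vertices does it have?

χ = 2 − 2·4 = -6, and every face is a hexagon so 6F = 2E.
E = 6·180/2 = 540. Then V = -6 + E − F = -6 + 540 − 180 = 354.

354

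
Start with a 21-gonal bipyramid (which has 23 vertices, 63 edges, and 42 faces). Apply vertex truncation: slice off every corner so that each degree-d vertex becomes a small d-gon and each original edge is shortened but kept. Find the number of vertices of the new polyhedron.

Truncation replaces each original edge-end by a new vertex, so V′ = 2E = 126.
Each original edge survives, and each old vertex of degree d contributes d new edges; summing degrees gives Σd = 2E, so E′ = E + 2E = 3E = 189.
Each original face survives and each original vertex becomes one new face: F′ = F + V = 65.

126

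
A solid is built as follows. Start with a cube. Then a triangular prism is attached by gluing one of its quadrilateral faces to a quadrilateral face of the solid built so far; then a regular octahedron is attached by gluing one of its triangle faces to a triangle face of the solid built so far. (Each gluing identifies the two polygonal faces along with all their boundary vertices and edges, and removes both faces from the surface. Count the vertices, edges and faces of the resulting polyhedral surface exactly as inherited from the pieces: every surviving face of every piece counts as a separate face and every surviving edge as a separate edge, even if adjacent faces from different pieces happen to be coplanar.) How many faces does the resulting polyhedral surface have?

15

A cube: V=8, E=12, F=6.
Attach a triangular prism (V=6, E=9, F=5) along a 4-gon: merge 4 vertices and 4 edges, delete both glued faces → V=10, E=17, F=9.
Attach a regular octahedron (V=6, E=12, F=8) along a 3-gon: merge 3 vertices and 3 edges, delete both glued faces → V=13, E=26, F=15.
Check: V − E + F = 13 − 26 + 15 = 2.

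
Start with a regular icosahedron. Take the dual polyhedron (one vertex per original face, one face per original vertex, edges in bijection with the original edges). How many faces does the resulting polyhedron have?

12

The base solid has V = 12, E = 30, F = 20.
The dual swaps V and F and preserves E: V′ = F = 20, E′ = E = 30, F′ = V = 12.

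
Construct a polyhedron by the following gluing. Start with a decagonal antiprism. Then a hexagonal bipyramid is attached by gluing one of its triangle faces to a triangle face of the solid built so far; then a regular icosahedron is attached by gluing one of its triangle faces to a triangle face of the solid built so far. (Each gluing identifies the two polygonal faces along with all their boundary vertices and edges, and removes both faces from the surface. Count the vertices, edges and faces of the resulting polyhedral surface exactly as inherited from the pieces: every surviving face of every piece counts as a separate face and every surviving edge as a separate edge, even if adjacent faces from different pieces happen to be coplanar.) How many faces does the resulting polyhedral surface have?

50

A decagonal antiprism: V=20, E=40, F=22.
Attach a hexagonal bipyramid (V=8, E=18, F=12) along a 3-gon: merge 3 vertices and 3 edges, delete both glued faces → V=25, E=55, F=32.
Attach a regular icosahedron (V=12, E=30, F=20) along a 3-gon: merge 3 vertices and 3 edges, delete both glued faces → V=34, E=82, F=50.
Check: V − E + F = 34 − 82 + 50 = 2.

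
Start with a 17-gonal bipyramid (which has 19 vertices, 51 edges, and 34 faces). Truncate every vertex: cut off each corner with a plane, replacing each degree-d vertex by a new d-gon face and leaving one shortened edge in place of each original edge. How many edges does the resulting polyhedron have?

153

Truncation replaces each original edge-end by a new vertex, so V′ = 2E = 102.
Each original edge survives, and each old vertex of degree d contributes d new edges; summing degrees gives Σd = 2E, so E′ = E + 2E = 3E = 153.
Each original face survives and each original vertex becomes one new face: F′ = F + V = 53.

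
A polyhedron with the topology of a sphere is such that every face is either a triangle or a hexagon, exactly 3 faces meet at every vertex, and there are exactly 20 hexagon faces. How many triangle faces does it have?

Let x be the number of triangles; then F = 20 + x.
Edge–face incidences: 2E = 6·20 + 3·x = 120 + 3x.
Every vertex has degree 3, so 3V = 2E.
Euler: V − E + F = 2 ⇒ (2E)/3 − E + (20 + x) = 2.
Multiply by 6: 2·(2E) − 3·(2E) + 6·(20 + x) = 12, i.e. 120 + 6x − (120 + 3x) = 12.
Collecting terms: 3x = 12, so x = 4.
Then 2E = 120 + 3·4 = 132, so E = 66, V = 2E/3 = 44, F = 20 + 4 = 24.

4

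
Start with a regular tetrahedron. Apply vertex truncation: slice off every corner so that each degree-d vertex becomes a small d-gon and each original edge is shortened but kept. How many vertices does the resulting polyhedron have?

12

The base solid has V = 4, E = 6, F = 4.
Truncation replaces each original edge-end by a new vertex, so V′ = 2E = 12.
Each original edge survives, and each old vertex of degree d contributes d new edges; summing degrees gives Σd = 2E, so E′ = E + 2E = 3E = 18.
Each original face survives and each original vertex becomes one new face: F′ = F + V = 8.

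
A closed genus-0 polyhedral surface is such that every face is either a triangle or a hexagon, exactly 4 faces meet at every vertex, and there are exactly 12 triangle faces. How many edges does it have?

24

Let x be the number of hexagons; then F = 12 + x.
Edge–face incidences: 2E = 3·12 + 6·x = 36 + 6x.
Every vertex has degree 4, so 4V = 2E.
Euler: V − E + F = 2 ⇒ (2E)/4 − E + (12 + x) = 2.
Multiply by 8: 2·(2E) − 4·(2E) + 8·(12 + x) = 16, i.e. 96 + 8x − 2·(36 + 6x) = 16.
Collecting terms: −4x + 24 = 16, so −4x = −8, so x = 2.
Then 2E = 36 + 6·2 = 48, so E = 24, V = 2E/4 = 12, F = 12 + 2 = 14.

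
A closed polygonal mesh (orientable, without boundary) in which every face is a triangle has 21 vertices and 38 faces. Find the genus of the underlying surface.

0

Every face is a triangle, so 2E = 3·38 = 114, giving E = 57.
χ = V − E + F = 21 − 57 + 38 = 2.
For a closed orientable surface χ = 2 − 2g, so g = (2 − (2))/2 = 0.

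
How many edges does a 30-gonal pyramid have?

A pyramid on an n-gon base has one n-gon and n triangles: V = 30 + 1 = 31, E = 2·30 = 60, F = 30 + 1 = 31.

60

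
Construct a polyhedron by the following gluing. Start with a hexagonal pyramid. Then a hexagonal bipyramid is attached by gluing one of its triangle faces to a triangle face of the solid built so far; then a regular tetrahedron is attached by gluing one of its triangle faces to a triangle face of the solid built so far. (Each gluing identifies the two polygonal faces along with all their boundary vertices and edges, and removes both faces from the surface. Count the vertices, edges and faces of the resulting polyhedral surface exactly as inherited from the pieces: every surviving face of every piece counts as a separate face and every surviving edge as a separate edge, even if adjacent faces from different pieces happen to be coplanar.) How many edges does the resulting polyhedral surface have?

A hexagonal pyramid: V=7, E=12, F=7.
Attach a hexagonal bipyramid (V=8, E=18, F=12) along a 3-gon: merge 3 vertices and 3 edges, delete both glued faces → V=12, E=27, F=17.
Attach a regular tetrahedron (V=4, E=6, F=4) along a 3-gon: merge 3 vertices and 3 edges, delete both glued faces → V=13, E=30, F=19.
Check: V − E + F = 13 − 30 + 19 = 2.

30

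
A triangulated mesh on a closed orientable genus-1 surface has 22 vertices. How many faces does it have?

44

χ = 2 − 2·1 = 0, and every face is a triangle so 3F = 2E.
V − E + F = 0 with E = 3F/2 gives 22 − (3/2 − 1)·F = 0, so F = 44 and E = 66.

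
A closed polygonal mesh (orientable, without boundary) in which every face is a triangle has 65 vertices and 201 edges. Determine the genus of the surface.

Every face is a triangle and each edge borders two faces, so 3F = 2·201, giving F = 134.
χ = V − E + F = 65 − 201 + 134 = -2.
For a closed orientable surface χ = 2 − 2g, so g = (2 − (-2))/2 = 2.

2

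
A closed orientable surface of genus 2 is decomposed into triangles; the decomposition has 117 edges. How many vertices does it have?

37

χ = 2 − 2·2 = -2, and every face is a triangle so 3F = 2E.
F = 2E/3 = 78. Then V = -2 + E − F = -2 + 117 − 78 = 37.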